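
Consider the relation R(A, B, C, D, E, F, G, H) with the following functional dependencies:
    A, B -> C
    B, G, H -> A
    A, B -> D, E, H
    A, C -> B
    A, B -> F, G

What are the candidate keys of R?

{A, B}, {A, C}, {B, G, H}

{A, B}⁺ = {A, B, C, D, E, F, G, H} — all of the relation — so {A, B} is a candidate key.
{A, C}⁺ = {A, B, C, D, E, F, G, H} — all of the relation — so {A, C} is a candidate key.
{B, G, H}⁺ = {A, B, C, D, E, F, G, H} — all of the relation — so {B, G, H} is a candidate key.
No proper subset of any of these is a key, and no other minimal superkey exists.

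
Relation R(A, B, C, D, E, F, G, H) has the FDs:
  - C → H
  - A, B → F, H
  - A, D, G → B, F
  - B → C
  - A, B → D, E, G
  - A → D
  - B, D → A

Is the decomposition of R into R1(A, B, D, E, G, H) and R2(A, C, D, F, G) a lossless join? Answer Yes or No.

Yes

The shared attributes are {A, D, G} and {A, D, G}⁺ = {A, B, C, D, E, F, G, H}.
This includes all of R1, so the common attributes are a superkey of R1 — the join is lossless.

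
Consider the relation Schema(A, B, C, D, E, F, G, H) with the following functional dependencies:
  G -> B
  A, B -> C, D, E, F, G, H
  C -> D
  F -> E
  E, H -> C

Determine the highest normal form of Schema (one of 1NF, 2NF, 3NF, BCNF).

2NF

Candidate keys: {A, B}, {A, G}. Prime attributes: {A, B, G}.
For G -> B we have {G}⁺ = {B, G}; {G} is not a superkey, so BCNF fails.
C -> D determines the non-prime attribute {D} from a non-superkey — 3NF is violated.
No non-prime attribute depends on a proper subset of any candidate key, so 2NF holds.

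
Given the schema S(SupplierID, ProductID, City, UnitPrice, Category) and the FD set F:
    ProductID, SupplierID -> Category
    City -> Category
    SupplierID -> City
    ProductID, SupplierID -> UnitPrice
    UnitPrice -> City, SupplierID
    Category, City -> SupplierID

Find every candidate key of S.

{City, ProductID}, {ProductID, SupplierID}, {ProductID, UnitPrice}

Attributes never on any right-hand side: {ProductID} — every candidate key must contain it.
{City, ProductID} is a candidate key since {City, ProductID}⁺ = {Category, City, ProductID, SupplierID, UnitPrice} covers every attribute.
{ProductID, SupplierID} is a candidate key since {ProductID, SupplierID}⁺ = {Category, City, ProductID, SupplierID, UnitPrice} covers every attribute.
{ProductID, UnitPrice} is a candidate key since {ProductID, UnitPrice}⁺ = {Category, City, ProductID, SupplierID, UnitPrice} covers every attribute.
These are minimal and exhaustive — every other superkey contains one of them.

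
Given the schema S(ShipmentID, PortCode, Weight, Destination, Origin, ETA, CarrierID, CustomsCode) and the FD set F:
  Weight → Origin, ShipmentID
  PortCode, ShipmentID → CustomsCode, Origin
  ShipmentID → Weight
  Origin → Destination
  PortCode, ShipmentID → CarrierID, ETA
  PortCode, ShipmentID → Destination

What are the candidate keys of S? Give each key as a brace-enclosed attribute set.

{PortCode, ShipmentID}, {PortCode, Weight}

Attributes never on any right-hand side: {PortCode} — every candidate key must contain it.
{PortCode, ShipmentID} is a candidate key since {PortCode, ShipmentID}⁺ = {CarrierID, CustomsCode, Destination, ETA, Origin, PortCode, ShipmentID, Weight} covers every attribute.
{PortCode, Weight} is a candidate key since {PortCode, Weight}⁺ = {CarrierID, CustomsCode, Destination, ETA, Origin, PortCode, ShipmentID, Weight} covers every attribute.
These are minimal and exhaustive — every other superkey contains one of them.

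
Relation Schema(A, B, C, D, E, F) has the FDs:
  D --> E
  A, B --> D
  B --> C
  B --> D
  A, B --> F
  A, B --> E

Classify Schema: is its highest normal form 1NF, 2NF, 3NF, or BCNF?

1NF

Candidate key: {A, B}. Prime attributes: {A, B}.
D --> E breaks BCNF: {D}⁺ = {D, E}, so {D} is not a superkey.
Because {E} is non-prime and the left side of D --> E is not a superkey, the relation is not in 3NF.
The proper key subset {B} of {A, B} determines non-prime {C, D, E}, so the relation is not even in 2NF.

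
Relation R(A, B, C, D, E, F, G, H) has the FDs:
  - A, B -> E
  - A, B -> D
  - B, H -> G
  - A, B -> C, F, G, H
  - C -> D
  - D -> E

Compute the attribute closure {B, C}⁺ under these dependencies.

{B, C, D, E}

Start with {B, C}.
C -> D applies; add {D} → now {B, C, D}.
D -> E applies; add {E} → now {B, C, D, E}.
No further FD applies.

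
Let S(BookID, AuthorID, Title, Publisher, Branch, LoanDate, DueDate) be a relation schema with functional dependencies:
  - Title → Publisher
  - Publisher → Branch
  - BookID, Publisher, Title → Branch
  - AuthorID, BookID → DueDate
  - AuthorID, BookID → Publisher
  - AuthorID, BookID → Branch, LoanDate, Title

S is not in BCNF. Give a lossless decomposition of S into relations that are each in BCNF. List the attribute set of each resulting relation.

Candidate key of the original relation: {AuthorID, BookID}.
Within {AuthorID, BookID, Branch, DueDate, LoanDate, Publisher, Title}: {Title}⁺ ∩ {AuthorID, BookID, Branch, DueDate, LoanDate, Publisher, Title} = {Branch, Publisher, Title}, not the whole set, so Title → Branch, Publisher violates BCNF; decompose into {Branch, Publisher, Title} and {AuthorID, BookID, DueDate, LoanDate, Title}.
Within {Branch, Publisher, Title}: {Publisher}⁺ ∩ {Branch, Publisher, Title} = {Branch, Publisher}, not the whole set, so Publisher → Branch violates BCNF; decompose into {Branch, Publisher} and {Publisher, Title}.
{Branch, Publisher}: every determinant is a superkey — BCNF.
{Publisher, Title}: every determinant is a superkey — BCNF.
{AuthorID, BookID, DueDate, LoanDate, Title}: every determinant is a superkey — BCNF.

{AuthorID, BookID, DueDate, LoanDate, Title}; {Branch, Publisher}; {Publisher, Title}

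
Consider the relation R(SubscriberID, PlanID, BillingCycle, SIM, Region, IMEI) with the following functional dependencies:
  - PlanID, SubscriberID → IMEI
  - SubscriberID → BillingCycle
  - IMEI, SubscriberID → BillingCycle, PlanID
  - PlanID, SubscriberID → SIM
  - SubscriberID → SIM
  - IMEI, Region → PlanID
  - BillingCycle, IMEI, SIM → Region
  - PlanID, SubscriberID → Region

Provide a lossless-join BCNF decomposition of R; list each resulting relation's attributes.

Candidate keys of the original relation: {IMEI, SubscriberID}, {PlanID, SubscriberID}.
In {BillingCycle, IMEI, PlanID, Region, SIM, SubscriberID}, {SubscriberID} is not a superkey ({SubscriberID}⁺ restricted to this set is {BillingCycle, SIM, SubscriberID}), so split on SubscriberID → BillingCycle, SIM into {BillingCycle, SIM, SubscriberID} and {IMEI, PlanID, Region, SubscriberID}.
{BillingCycle, SIM, SubscriberID}: every determinant is a superkey — BCNF.
In {IMEI, PlanID, Region, SubscriberID}, {IMEI, Region} is not a superkey ({IMEI, Region}⁺ restricted to this set is {IMEI, PlanID, Region}), so split on IMEI, Region → PlanID into {IMEI, PlanID, Region} and {IMEI, Region, SubscriberID}.
{IMEI, PlanID, Region}: every determinant is a superkey — BCNF.
{IMEI, Region, SubscriberID}: every determinant is a superkey — BCNF.

{BillingCycle, SIM, SubscriberID}; {IMEI, PlanID, Region}; {IMEI, Region, SubscriberID}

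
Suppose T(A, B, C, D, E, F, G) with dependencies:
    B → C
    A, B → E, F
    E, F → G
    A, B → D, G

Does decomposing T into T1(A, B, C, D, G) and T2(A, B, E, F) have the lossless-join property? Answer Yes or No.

The shared attributes are {A, B} and {A, B}⁺ = {A, B, C, D, E, F, G}.
T1 is contained in that closure, so T1 ∩ T2 → T1 holds and the join is lossless.

Yes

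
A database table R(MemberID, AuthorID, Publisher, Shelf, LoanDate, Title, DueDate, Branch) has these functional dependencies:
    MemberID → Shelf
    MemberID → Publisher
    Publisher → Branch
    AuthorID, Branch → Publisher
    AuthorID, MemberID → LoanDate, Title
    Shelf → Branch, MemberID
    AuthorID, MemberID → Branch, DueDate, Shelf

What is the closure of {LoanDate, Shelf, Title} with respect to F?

{Branch, LoanDate, MemberID, Publisher, Shelf, Title}

Start with {LoanDate, Shelf, Title}.
Shelf → Branch, MemberID applies; add {Branch, MemberID} → now {Branch, LoanDate, MemberID, Shelf, Title}.
MemberID → Publisher applies; add {Publisher} → now {Branch, LoanDate, MemberID, Publisher, Shelf, Title}.
No further FD applies.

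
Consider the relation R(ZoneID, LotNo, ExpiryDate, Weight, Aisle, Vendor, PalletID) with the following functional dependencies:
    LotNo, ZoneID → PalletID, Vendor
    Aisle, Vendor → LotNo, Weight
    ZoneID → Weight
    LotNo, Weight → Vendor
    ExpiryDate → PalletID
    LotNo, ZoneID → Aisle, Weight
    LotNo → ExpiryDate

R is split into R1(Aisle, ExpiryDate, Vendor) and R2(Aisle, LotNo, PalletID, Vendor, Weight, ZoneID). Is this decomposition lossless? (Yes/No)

The shared attributes are {Aisle, Vendor} and {Aisle, Vendor}⁺ = {Aisle, ExpiryDate, LotNo, PalletID, Vendor, Weight}.
R1 is contained in that closure, so R1 ∩ R2 → R1 holds and the join is lossless.

Yes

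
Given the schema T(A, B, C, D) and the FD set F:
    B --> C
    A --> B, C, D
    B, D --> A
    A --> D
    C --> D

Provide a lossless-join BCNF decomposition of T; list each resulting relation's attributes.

{A, B, C}; {C, D}

Candidate keys of the original relation: {A}, {B}.
Within {A, B, C, D}: {C}⁺ ∩ {A, B, C, D} = {C, D}, not the whole set, so C --> D violates BCNF; decompose into {C, D} and {A, B, C}.
{C, D} is in BCNF.
{A, B, C} is in BCNF.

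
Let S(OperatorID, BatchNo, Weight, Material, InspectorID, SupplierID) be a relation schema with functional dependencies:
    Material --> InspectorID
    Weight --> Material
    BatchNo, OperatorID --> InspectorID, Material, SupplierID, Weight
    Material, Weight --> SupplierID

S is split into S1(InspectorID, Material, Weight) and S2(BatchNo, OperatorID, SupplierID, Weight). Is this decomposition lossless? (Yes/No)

Yes

Common attributes: {Weight}; their closure is {InspectorID, Material, SupplierID, Weight}.
S1 is contained in that closure, so S1 ∩ S2 --> S1 holds and the join is lossless.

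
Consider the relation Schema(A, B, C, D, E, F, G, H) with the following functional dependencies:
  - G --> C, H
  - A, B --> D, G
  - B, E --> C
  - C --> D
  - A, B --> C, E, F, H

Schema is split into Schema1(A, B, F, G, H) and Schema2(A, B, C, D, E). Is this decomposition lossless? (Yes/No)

Schema1 ∩ Schema2 = {A, B}; its closure under F is {A, B, C, D, E, F, G, H}.
Since Schema1 ⊆ {A, B, C, D, E, F, G, H}, the intersection is a superkey of Schema1; the decomposition is lossless.

Yes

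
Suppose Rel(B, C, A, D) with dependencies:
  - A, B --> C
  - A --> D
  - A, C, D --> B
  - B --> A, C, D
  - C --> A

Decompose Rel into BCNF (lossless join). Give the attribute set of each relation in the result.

Candidate keys of the original relation: {B}, {C}.
{A, B, C, D}: {A} determines {A, D} here but is not a superkey — split on A --> D, giving {A, D} and {A, B, C}.
{A, D} is in BCNF.
{A, B, C} is in BCNF.

{A, B, C}; {A, D}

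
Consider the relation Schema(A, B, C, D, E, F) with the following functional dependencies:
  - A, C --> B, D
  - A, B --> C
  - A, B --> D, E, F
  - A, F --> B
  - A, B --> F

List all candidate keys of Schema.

{A, B}, {A, C}, {A, F}

{A} never appears on the right of any FD, so every key must include it.
{A, B}⁺ = {A, B, C, D, E, F} — all of the relation — so {A, B} is a candidate key.
{A, C}⁺ = {A, B, C, D, E, F} — all of the relation — so {A, C} is a candidate key.
{A, F}⁺ = {A, B, C, D, E, F} — all of the relation — so {A, F} is a candidate key.
Any other superkey properly contains one of these, so there are no further candidate keys.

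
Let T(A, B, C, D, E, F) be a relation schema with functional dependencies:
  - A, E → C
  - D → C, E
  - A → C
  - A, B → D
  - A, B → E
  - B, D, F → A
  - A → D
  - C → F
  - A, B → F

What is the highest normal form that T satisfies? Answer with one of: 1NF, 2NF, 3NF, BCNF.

1NF

Candidate keys: {A, B}, {B, D}. Prime attributes: {A, B, D}.
A, E → C breaks BCNF: {A, E}⁺ = {A, C, D, E, F}, so {A, E} is not a superkey.
A, E → C has non-prime {C} on the right and a non-superkey on the left, so 3NF fails.
The proper key subset {A} of {A, B} determines non-prime {C, E, F}, so the relation is not even in 2NF.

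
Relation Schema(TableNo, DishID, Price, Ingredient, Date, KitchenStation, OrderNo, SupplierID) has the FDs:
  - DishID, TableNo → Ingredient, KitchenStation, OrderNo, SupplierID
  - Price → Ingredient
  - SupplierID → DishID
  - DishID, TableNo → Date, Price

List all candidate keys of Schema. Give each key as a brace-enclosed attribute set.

Attributes never on any right-hand side: {TableNo} — every candidate key must contain it.
{DishID, TableNo}⁺ = {Date, DishID, Ingredient, KitchenStation, OrderNo, Price, SupplierID, TableNo} — all of the relation — so {DishID, TableNo} is a candidate key.
{SupplierID, TableNo}⁺ = {Date, DishID, Ingredient, KitchenStation, OrderNo, Price, SupplierID, TableNo} — all of the relation — so {SupplierID, TableNo} is a candidate key.
No proper subset of any of these is a key, and no other minimal superkey exists.

{DishID, TableNo}, {SupplierID, TableNo}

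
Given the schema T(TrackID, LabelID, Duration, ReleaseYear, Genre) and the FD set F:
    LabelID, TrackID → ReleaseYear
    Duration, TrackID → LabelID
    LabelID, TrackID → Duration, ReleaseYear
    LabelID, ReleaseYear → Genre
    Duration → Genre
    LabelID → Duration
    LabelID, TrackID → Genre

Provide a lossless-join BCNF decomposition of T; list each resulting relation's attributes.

{Duration, Genre}; {Duration, LabelID}; {LabelID, ReleaseYear, TrackID}

Candidate keys of the original relation: {Duration, TrackID}, {LabelID, TrackID}.
In {Duration, Genre, LabelID, ReleaseYear, TrackID}, {LabelID, ReleaseYear} is not a superkey ({LabelID, ReleaseYear}⁺ restricted to this set is {Duration, Genre, LabelID, ReleaseYear}), so split on LabelID, ReleaseYear → Duration, Genre into {Duration, Genre, LabelID, ReleaseYear} and {LabelID, ReleaseYear, TrackID}.
In {Duration, Genre, LabelID, ReleaseYear}, {Duration} is not a superkey ({Duration}⁺ restricted to this set is {Duration, Genre}), so split on Duration → Genre into {Duration, Genre} and {Duration, LabelID, ReleaseYear}.
{Duration, Genre}: every determinant is a superkey — BCNF.
In {Duration, LabelID, ReleaseYear}, {LabelID} is not a superkey ({LabelID}⁺ restricted to this set is {Duration, LabelID}), so split on LabelID → Duration into {Duration, LabelID} and {LabelID, ReleaseYear}.
{Duration, LabelID}: every determinant is a superkey — BCNF.
{LabelID, ReleaseYear}: every determinant is a superkey — BCNF.
{LabelID, ReleaseYear, TrackID}: every determinant is a superkey — BCNF.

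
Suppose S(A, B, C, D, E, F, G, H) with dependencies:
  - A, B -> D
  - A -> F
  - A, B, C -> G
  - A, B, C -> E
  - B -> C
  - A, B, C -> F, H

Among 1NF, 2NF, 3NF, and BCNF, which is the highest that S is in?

1NF

Candidate key: {A, B}. Prime attributes: {A, B}.
A -> F: {A}⁺ = {A, F}, which is not all of the attributes, so the left side is not a superkey — BCNF is violated.
A -> F determines the non-prime attribute {F} from a non-superkey — 3NF is violated.
The proper key subset {A} of {A, B} determines non-prime {F}, so the relation is not even in 2NF.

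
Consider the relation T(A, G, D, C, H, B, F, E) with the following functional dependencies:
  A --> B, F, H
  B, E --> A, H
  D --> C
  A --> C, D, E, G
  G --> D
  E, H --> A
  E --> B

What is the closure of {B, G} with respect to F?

{B, C, D, G}

Start with {B, G}.
G --> D applies; add {D} → now {B, D, G}.
D --> C applies; add {C} → now {B, C, D, G}.
No further FD applies.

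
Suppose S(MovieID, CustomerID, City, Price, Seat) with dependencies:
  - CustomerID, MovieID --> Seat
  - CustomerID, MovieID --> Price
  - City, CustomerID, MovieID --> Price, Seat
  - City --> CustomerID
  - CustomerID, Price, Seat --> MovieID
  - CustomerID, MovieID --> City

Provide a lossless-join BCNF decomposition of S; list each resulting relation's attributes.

Candidate keys of the original relation: {City, MovieID}, {City, Price, Seat}, {CustomerID, MovieID}, {CustomerID, Price, Seat}.
{City, CustomerID, MovieID, Price, Seat}: {City} determines {City, CustomerID} here but is not a superkey — split on City --> CustomerID, giving {City, CustomerID} and {City, MovieID, Price, Seat}.
{City, CustomerID} is in BCNF.
{City, MovieID, Price, Seat} is in BCNF.

{City, CustomerID}; {City, MovieID, Price, Seat}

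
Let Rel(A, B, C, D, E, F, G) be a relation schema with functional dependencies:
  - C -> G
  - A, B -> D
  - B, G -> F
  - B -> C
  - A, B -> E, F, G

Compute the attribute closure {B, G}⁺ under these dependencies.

{B, C, F, G}

Start with {B, G}.
B, G -> F applies; add {F} → now {B, F, G}.
B -> C applies; add {C} → now {B, C, F, G}.
No further FD applies.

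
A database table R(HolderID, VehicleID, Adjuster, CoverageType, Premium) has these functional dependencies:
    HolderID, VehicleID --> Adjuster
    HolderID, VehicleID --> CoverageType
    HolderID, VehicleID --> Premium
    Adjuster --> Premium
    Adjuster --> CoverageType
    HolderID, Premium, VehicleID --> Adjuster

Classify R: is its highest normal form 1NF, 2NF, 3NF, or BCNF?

Candidate key: {HolderID, VehicleID}. Prime attributes: {HolderID, VehicleID}.
Adjuster --> Premium: {Adjuster}⁺ = {Adjuster, CoverageType, Premium}, which is not all of the attributes, so the left side is not a superkey — BCNF is violated.
Because {Premium} is non-prime and the left side of Adjuster --> Premium is not a superkey, the relation is not in 3NF.
No proper subset of a key has a non-prime attribute in its closure, so there is no partial dependency; 2NF holds.

2NF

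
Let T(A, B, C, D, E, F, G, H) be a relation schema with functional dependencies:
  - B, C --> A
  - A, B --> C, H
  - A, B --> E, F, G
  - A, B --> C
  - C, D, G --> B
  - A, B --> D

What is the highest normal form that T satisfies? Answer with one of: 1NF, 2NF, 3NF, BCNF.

BCNF

Candidate keys: {A, B}, {B, C}, {C, D, G}. Prime attributes: {A, B, C, D, G}.
Every FD has a superkey on the left, so the relation is in BCNF.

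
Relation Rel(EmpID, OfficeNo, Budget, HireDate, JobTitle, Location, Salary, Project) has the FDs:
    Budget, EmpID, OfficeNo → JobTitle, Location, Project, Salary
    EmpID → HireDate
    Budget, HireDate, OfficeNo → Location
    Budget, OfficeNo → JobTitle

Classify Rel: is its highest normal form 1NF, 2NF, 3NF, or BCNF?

Candidate key: {Budget, EmpID, OfficeNo}. Prime attributes: {Budget, EmpID, OfficeNo}.
EmpID → HireDate: {EmpID}⁺ = {EmpID, HireDate}, which is not all of the attributes, so the left side is not a superkey — BCNF is violated.
EmpID → HireDate determines the non-prime attribute {HireDate} from a non-superkey — 3NF is violated.
Since {EmpID} ⊂ {Budget, EmpID, OfficeNo} and {EmpID}⁺ ⊇ {HireDate} with {HireDate} non-prime, there is a partial dependency; 2NF fails.

1NF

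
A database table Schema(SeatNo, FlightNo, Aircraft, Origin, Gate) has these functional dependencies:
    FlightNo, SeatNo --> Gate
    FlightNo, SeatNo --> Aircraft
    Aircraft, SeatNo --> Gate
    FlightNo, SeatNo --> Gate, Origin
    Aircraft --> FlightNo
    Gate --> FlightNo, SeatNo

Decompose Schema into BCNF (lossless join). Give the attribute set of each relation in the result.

{Aircraft, FlightNo}; {Aircraft, Gate, Origin, SeatNo}

Candidate keys of the original relation: {Aircraft, SeatNo}, {FlightNo, SeatNo}, {Gate}.
Within {Aircraft, FlightNo, Gate, Origin, SeatNo}: {Aircraft}⁺ ∩ {Aircraft, FlightNo, Gate, Origin, SeatNo} = {Aircraft, FlightNo}, not the whole set, so Aircraft --> FlightNo violates BCNF; decompose into {Aircraft, FlightNo} and {Aircraft, Gate, Origin, SeatNo}.
{Aircraft, FlightNo} is in BCNF.
{Aircraft, Gate, Origin, SeatNo} is in BCNF.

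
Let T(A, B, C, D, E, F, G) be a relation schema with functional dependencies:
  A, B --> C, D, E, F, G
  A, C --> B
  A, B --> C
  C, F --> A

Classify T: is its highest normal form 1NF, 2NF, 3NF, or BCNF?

Candidate keys: {A, B}, {A, C}, {C, F}. Prime attributes: {A, B, C, F}.
Each dependency's left side is a superkey — BCNF holds.

BCNF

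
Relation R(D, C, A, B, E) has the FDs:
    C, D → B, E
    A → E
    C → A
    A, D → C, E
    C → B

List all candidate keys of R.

Attributes never on any right-hand side: {D} — every candidate key must contain it.
{A, D}⁺ = {A, B, C, D, E} — all of the relation — so {A, D} is a candidate key.
{C, D}⁺ = {A, B, C, D, E} — all of the relation — so {C, D} is a candidate key.
No proper subset of any of these is a key, and no other minimal superkey exists.

{A, D}, {C, D}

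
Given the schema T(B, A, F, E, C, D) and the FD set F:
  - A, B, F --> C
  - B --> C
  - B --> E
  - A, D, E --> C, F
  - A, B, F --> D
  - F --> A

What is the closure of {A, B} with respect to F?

{A, B, C, E}

Start with {A, B}.
B --> C applies; add {C} → now {A, B, C}.
B --> E applies; add {E} → now {A, B, C, E}.
No further FD applies.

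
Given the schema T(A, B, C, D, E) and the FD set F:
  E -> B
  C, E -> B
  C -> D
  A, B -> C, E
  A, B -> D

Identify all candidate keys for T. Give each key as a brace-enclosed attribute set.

{A, B}, {A, E}

Attributes never on any right-hand side: {A} — every candidate key must contain it.
{A, B}⁺ = {A, B, C, D, E} — all of the relation — so {A, B} is a candidate key.
{A, E}⁺ = {A, B, C, D, E} — all of the relation — so {A, E} is a candidate key.
These are minimal and exhaustive — every other superkey contains one of them.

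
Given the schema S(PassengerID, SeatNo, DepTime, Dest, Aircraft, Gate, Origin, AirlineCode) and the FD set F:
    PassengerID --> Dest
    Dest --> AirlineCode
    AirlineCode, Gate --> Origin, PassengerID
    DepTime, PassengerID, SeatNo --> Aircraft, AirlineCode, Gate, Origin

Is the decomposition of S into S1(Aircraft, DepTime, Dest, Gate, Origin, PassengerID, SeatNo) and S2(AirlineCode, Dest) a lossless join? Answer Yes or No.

Yes

The shared attributes are {Dest} and {Dest}⁺ = {AirlineCode, Dest}.
Since S2 ⊆ {AirlineCode, Dest}, the intersection is a superkey of S2; the decomposition is lossless.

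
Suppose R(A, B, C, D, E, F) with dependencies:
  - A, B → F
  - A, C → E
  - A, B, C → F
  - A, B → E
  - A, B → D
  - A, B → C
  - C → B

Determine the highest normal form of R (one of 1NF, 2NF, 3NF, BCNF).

Candidate keys: {A, B}, {A, C}. Prime attributes: {A, B, C}.
For C → B we have {C}⁺ = {B, C}; {C} is not a superkey, so BCNF fails.
Since {B} ⊆ prime attributes and every other non-superkey FD also has a prime right side, the schema is in 3NF.

3NF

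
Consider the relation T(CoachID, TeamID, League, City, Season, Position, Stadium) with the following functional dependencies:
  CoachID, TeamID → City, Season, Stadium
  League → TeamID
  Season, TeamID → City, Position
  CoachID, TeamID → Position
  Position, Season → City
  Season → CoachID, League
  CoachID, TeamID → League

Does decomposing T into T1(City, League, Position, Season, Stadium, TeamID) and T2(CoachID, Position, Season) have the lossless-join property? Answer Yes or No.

Common attributes: {Position, Season}; their closure is {City, CoachID, League, Position, Season, Stadium, TeamID}.
This includes all of T1, so the common attributes are a superkey of T1 — the join is lossless.

Yes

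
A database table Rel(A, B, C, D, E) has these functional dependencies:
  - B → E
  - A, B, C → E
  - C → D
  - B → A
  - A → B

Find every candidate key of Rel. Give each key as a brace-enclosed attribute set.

Attributes never on any right-hand side: {C} — every candidate key must contain it.
{A, C}⁺ = {A, B, C, D, E} — all of the relation — so {A, C} is a candidate key.
{B, C}⁺ = {A, B, C, D, E} — all of the relation — so {B, C} is a candidate key.
No proper subset of any of these is a key, and no other minimal superkey exists.

{A, C}, {B, C}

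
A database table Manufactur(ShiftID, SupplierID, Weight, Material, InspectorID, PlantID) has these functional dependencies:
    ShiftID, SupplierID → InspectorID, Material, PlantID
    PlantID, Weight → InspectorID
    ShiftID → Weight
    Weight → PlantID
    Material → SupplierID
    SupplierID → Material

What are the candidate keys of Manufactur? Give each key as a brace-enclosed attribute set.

Attributes never on any right-hand side: {ShiftID} — every candidate key must contain it.
{Material, ShiftID}⁺ = {InspectorID, Material, PlantID, ShiftID, SupplierID, Weight} — all of the relation — so {Material, ShiftID} is a candidate key.
{ShiftID, SupplierID}⁺ = {InspectorID, Material, PlantID, ShiftID, SupplierID, Weight} — all of the relation — so {ShiftID, SupplierID} is a candidate key.
Any other superkey properly contains one of these, so there are no further candidate keys.

{Material, ShiftID}, {ShiftID, SupplierID}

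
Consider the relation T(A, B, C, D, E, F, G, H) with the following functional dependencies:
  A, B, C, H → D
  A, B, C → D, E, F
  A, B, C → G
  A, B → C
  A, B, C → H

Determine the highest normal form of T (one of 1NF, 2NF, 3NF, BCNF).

BCNF

Candidate key: {A, B}. Prime attributes: {A, B}.
Each dependency's left side is a superkey — BCNF holds.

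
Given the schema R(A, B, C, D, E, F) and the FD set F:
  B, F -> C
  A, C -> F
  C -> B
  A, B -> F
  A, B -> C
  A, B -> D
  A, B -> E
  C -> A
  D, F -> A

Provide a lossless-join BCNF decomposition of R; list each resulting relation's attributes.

{A, D, F}; {B, C, D, E, F}

Candidate keys of the original relation: {A, B}, {B, F}, {C}.
Within {A, B, C, D, E, F}: {D, F}⁺ ∩ {A, B, C, D, E, F} = {A, D, F}, not the whole set, so D, F -> A violates BCNF; decompose into {A, D, F} and {B, C, D, E, F}.
{A, D, F}: every determinant is a superkey — BCNF.
{B, C, D, E, F}: every determinant is a superkey — BCNF.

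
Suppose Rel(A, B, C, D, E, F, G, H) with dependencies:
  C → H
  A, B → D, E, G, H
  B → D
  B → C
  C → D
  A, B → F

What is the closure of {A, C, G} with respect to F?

{A, C, D, G, H}

Start with {A, C, G}.
C → H applies; add {H} → now {A, C, G, H}.
C → D applies; add {D} → now {A, C, D, G, H}.
No further FD applies.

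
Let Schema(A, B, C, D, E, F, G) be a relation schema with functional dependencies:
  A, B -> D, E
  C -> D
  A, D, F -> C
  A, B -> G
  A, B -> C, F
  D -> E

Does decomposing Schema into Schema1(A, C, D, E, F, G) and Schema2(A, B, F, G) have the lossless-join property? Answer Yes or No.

Schema1 ∩ Schema2 = {A, F, G}; its closure under F is {A, F, G}.
Neither Schema1 nor Schema2 is contained in that closure, so the decomposition is lossy.

No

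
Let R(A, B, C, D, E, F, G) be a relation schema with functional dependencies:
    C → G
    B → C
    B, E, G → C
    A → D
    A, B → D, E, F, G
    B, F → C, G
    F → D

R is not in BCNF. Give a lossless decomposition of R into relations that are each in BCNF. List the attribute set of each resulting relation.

{A, B, E, F}; {A, D}; {B, C}; {C, G}

Candidate key of the original relation: {A, B}.
In {A, B, C, D, E, F, G}, {C} is not a superkey ({C}⁺ restricted to this set is {C, G}), so split on C → G into {C, G} and {A, B, C, D, E, F}.
{C, G} has no BCNF violation.
In {A, B, C, D, E, F}, {B} is not a superkey ({B}⁺ restricted to this set is {B, C}), so split on B → C into {B, C} and {A, B, D, E, F}.
{B, C} has no BCNF violation.
In {A, B, D, E, F}, {A} is not a superkey ({A}⁺ restricted to this set is {A, D}), so split on A → D into {A, D} and {A, B, E, F}.
{A, D} has no BCNF violation.
{A, B, E, F} has no BCNF violation.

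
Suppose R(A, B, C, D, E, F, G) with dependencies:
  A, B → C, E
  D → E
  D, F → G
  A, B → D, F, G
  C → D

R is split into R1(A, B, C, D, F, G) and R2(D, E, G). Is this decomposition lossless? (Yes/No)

The shared attributes are {D, G} and {D, G}⁺ = {D, E, G}.
Since R2 ⊆ {D, E, G}, the intersection is a superkey of R2; the decomposition is lossless.

Yes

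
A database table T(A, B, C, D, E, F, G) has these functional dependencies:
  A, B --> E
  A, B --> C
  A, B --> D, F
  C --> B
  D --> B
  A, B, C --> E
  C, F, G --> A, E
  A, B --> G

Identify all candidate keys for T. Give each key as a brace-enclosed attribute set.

{A, B} is a candidate key since {A, B}⁺ = {A, B, C, D, E, F, G} covers every attribute.
{A, C} is a candidate key since {A, C}⁺ = {A, B, C, D, E, F, G} covers every attribute.
{A, D} is a candidate key since {A, D}⁺ = {A, B, C, D, E, F, G} covers every attribute.
{C, F, G} is a candidate key since {C, F, G}⁺ = {A, B, C, D, E, F, G} covers every attribute.
Any other superkey properly contains one of these, so there are no further candidate keys.

{A, B}, {A, C}, {A, D}, {C, F, G}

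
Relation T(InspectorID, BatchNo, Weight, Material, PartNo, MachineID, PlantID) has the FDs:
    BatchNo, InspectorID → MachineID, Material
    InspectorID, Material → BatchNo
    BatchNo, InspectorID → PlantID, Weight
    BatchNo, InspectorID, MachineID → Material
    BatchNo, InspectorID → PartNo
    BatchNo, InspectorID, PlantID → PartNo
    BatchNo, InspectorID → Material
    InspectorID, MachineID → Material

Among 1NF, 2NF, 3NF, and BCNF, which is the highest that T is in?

Candidate keys: {BatchNo, InspectorID}, {InspectorID, MachineID}, {InspectorID, Material}. Prime attributes: {BatchNo, InspectorID, MachineID, Material}.
Each dependency's left side is a superkey — BCNF holds.

BCNF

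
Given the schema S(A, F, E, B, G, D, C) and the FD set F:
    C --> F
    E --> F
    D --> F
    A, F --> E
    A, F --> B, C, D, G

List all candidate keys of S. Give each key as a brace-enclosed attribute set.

{A, C}, {A, D}, {A, E}, {A, F}

No FD produces {A}, so it must be in every candidate key.
{A, C} is a candidate key since {A, C}⁺ = {A, B, C, D, E, F, G} covers every attribute.
{A, D} is a candidate key since {A, D}⁺ = {A, B, C, D, E, F, G} covers every attribute.
{A, E} is a candidate key since {A, E}⁺ = {A, B, C, D, E, F, G} covers every attribute.
{A, F} is a candidate key since {A, F}⁺ = {A, B, C, D, E, F, G} covers every attribute.
No proper subset of any of these is a key, and no other minimal superkey exists.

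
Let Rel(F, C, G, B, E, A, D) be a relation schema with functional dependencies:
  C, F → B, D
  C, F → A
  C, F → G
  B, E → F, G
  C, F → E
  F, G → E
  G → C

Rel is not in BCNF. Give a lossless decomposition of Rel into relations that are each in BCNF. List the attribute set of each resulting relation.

Candidate keys of the original relation: {B, E}, {C, F}, {F, G}.
{A, B, C, D, E, F, G}: {G} determines {C, G} here but is not a superkey — split on G → C, giving {C, G} and {A, B, D, E, F, G}.
{C, G}: every determinant is a superkey — BCNF.
{A, B, D, E, F, G}: every determinant is a superkey — BCNF.

{A, B, D, E, F, G}; {C, G}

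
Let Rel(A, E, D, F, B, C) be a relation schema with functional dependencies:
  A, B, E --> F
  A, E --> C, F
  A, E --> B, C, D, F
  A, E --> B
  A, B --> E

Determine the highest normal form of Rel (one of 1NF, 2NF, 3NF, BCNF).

Candidate keys: {A, B}, {A, E}. Prime attributes: {A, B, E}.
The left-hand side of every FD is a superkey, so BCNF is satisfied.

BCNF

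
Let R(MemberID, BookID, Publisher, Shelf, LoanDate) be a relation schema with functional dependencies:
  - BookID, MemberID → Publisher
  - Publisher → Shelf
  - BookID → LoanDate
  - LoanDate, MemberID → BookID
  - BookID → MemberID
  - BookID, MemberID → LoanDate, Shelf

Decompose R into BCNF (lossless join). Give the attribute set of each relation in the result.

{BookID, LoanDate, MemberID, Publisher}; {Publisher, Shelf}

Candidate keys of the original relation: {BookID}, {LoanDate, MemberID}.
Within {BookID, LoanDate, MemberID, Publisher, Shelf}: {Publisher}⁺ ∩ {BookID, LoanDate, MemberID, Publisher, Shelf} = {Publisher, Shelf}, not the whole set, so Publisher → Shelf violates BCNF; decompose into {Publisher, Shelf} and {BookID, LoanDate, MemberID, Publisher}.
{Publisher, Shelf}: every determinant is a superkey — BCNF.
{BookID, LoanDate, MemberID, Publisher}: every determinant is a superkey — BCNF.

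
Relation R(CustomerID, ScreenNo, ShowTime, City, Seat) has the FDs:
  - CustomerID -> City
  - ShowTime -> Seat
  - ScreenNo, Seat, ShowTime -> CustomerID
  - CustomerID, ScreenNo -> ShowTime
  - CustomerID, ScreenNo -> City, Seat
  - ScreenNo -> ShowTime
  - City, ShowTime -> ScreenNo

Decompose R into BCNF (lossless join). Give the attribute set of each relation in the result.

Candidate keys of the original relation: {City, ShowTime}, {CustomerID, ShowTime}, {ScreenNo}.
Within {City, CustomerID, ScreenNo, Seat, ShowTime}: {CustomerID}⁺ ∩ {City, CustomerID, ScreenNo, Seat, ShowTime} = {City, CustomerID}, not the whole set, so CustomerID -> City violates BCNF; decompose into {City, CustomerID} and {CustomerID, ScreenNo, Seat, ShowTime}.
{City, CustomerID}: every determinant is a superkey — BCNF.
Within {CustomerID, ScreenNo, Seat, ShowTime}: {ShowTime}⁺ ∩ {CustomerID, ScreenNo, Seat, ShowTime} = {Seat, ShowTime}, not the whole set, so ShowTime -> Seat violates BCNF; decompose into {Seat, ShowTime} and {CustomerID, ScreenNo, ShowTime}.
{Seat, ShowTime}: every determinant is a superkey — BCNF.
{CustomerID, ScreenNo, ShowTime}: every determinant is a superkey — BCNF.

{City, CustomerID}; {CustomerID, ScreenNo, ShowTime}; {Seat, ShowTime}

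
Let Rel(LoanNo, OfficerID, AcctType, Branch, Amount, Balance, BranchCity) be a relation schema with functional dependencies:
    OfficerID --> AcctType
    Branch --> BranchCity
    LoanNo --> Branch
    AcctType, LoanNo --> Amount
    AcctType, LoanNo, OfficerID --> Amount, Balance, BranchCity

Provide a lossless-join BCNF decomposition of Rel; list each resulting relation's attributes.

{AcctType, OfficerID}; {Amount, Balance, LoanNo, OfficerID}; {Branch, BranchCity}; {Branch, LoanNo}

Candidate key of the original relation: {LoanNo, OfficerID}.
In {AcctType, Amount, Balance, Branch, BranchCity, LoanNo, OfficerID}, {OfficerID} is not a superkey ({OfficerID}⁺ restricted to this set is {AcctType, OfficerID}), so split on OfficerID --> AcctType into {AcctType, OfficerID} and {Amount, Balance, Branch, BranchCity, LoanNo, OfficerID}.
{AcctType, OfficerID} has no BCNF violation.
In {Amount, Balance, Branch, BranchCity, LoanNo, OfficerID}, {Branch} is not a superkey ({Branch}⁺ restricted to this set is {Branch, BranchCity}), so split on Branch --> BranchCity into {Branch, BranchCity} and {Amount, Balance, Branch, LoanNo, OfficerID}.
{Branch, BranchCity} has no BCNF violation.
In {Amount, Balance, Branch, LoanNo, OfficerID}, {LoanNo} is not a superkey ({LoanNo}⁺ restricted to this set is {Branch, LoanNo}), so split on LoanNo --> Branch into {Branch, LoanNo} and {Amount, Balance, LoanNo, OfficerID}.
{Branch, LoanNo} has no BCNF violation.
{Amount, Balance, LoanNo, OfficerID} has no BCNF violation.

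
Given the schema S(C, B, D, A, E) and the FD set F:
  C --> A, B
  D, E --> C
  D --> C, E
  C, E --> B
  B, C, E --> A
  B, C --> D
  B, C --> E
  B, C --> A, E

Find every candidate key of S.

{C}⁺ = {A, B, C, D, E} — all of the relation — so {C} is a candidate key.
{D}⁺ = {A, B, C, D, E} — all of the relation — so {D} is a candidate key.
No proper subset of any of these is a key, and no other minimal superkey exists.

{C}, {D}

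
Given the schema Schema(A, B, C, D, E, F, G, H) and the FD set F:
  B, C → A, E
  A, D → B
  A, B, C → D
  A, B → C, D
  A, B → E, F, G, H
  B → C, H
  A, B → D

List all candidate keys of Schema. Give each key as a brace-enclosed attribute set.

{A, D}, {B}

Closure of {B} is {A, B, C, D, E, F, G, H}, the whole schema; {B} is a candidate key.
Closure of {A, D} is {A, B, C, D, E, F, G, H}, the whole schema; {A, D} is a candidate key.
Any other superkey properly contains one of these, so there are no further candidate keys.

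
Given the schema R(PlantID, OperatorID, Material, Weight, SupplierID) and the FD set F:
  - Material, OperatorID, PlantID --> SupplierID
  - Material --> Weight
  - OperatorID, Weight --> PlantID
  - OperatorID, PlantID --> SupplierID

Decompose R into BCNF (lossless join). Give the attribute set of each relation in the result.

Candidate key of the original relation: {Material, OperatorID}.
Within {Material, OperatorID, PlantID, SupplierID, Weight}: {Material}⁺ ∩ {Material, OperatorID, PlantID, SupplierID, Weight} = {Material, Weight}, not the whole set, so Material --> Weight violates BCNF; decompose into {Material, Weight} and {Material, OperatorID, PlantID, SupplierID}.
{Material, Weight}: every determinant is a superkey — BCNF.
Within {Material, OperatorID, PlantID, SupplierID}: {OperatorID, PlantID}⁺ ∩ {Material, OperatorID, PlantID, SupplierID} = {OperatorID, PlantID, SupplierID}, not the whole set, so OperatorID, PlantID --> SupplierID violates BCNF; decompose into {OperatorID, PlantID, SupplierID} and {Material, OperatorID, PlantID}.
{OperatorID, PlantID, SupplierID}: every determinant is a superkey — BCNF.
{Material, OperatorID, PlantID}: every determinant is a superkey — BCNF.

{Material, OperatorID, PlantID}; {Material, Weight}; {OperatorID, PlantID, SupplierID}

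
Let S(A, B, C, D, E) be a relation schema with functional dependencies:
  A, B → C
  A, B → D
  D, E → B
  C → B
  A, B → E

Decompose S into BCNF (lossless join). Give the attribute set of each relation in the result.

{A, C, D, E}; {B, D, E}

Candidate keys of the original relation: {A, B}, {A, C}, {A, D, E}.
{A, B, C, D, E}: {D, E} determines {B, D, E} here but is not a superkey — split on D, E → B, giving {B, D, E} and {A, C, D, E}.
{B, D, E} is in BCNF.
{A, C, D, E} is in BCNF.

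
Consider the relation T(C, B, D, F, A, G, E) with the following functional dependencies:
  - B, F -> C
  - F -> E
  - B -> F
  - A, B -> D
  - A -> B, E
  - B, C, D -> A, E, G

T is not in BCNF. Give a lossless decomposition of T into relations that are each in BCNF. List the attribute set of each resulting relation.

{A, B, D, G}; {B, C, F}; {E, F}

Candidate keys of the original relation: {A}, {B, D}.
Within {A, B, C, D, E, F, G}: {B, F}⁺ ∩ {A, B, C, D, E, F, G} = {B, C, E, F}, not the whole set, so B, F -> C, E violates BCNF; decompose into {B, C, E, F} and {A, B, D, F, G}.
Within {B, C, E, F}: {F}⁺ ∩ {B, C, E, F} = {E, F}, not the whole set, so F -> E violates BCNF; decompose into {E, F} and {B, C, F}.
{E, F} is in BCNF.
{B, C, F} is in BCNF.
Within {A, B, D, F, G}: {B}⁺ ∩ {A, B, D, F, G} = {B, F}, not the whole set, so B -> F violates BCNF; decompose into {B, F} and {A, B, D, G}.
{B, F} is in BCNF.
{A, B, D, G} is in BCNF.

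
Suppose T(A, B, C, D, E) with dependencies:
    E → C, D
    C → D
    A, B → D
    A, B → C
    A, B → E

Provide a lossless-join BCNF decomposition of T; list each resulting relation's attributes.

Candidate key of the original relation: {A, B}.
In {A, B, C, D, E}, {E} is not a superkey ({E}⁺ restricted to this set is {C, D, E}), so split on E → C, D into {C, D, E} and {A, B, E}.
In {C, D, E}, {C} is not a superkey ({C}⁺ restricted to this set is {C, D}), so split on C → D into {C, D} and {C, E}.
{C, D}: every determinant is a superkey — BCNF.
{C, E}: every determinant is a superkey — BCNF.
{A, B, E}: every determinant is a superkey — BCNF.

{A, B, E}; {C, D}; {C, E}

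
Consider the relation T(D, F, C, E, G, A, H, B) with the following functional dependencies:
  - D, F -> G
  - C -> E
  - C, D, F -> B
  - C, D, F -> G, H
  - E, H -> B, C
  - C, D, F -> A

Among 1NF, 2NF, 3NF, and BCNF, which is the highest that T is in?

1NF

Candidate keys: {C, D, F}, {D, E, F, H}. Prime attributes: {C, D, E, F, H}.
D, F -> G: {D, F}⁺ = {D, F, G}, which is not all of the attributes, so the left side is not a superkey — BCNF is violated.
Because {G} is non-prime and the left side of D, F -> G is not a superkey, the relation is not in 3NF.
The proper key subset {D, F} of {C, D, F} determines non-prime {G}, so the relation is not even in 2NF.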